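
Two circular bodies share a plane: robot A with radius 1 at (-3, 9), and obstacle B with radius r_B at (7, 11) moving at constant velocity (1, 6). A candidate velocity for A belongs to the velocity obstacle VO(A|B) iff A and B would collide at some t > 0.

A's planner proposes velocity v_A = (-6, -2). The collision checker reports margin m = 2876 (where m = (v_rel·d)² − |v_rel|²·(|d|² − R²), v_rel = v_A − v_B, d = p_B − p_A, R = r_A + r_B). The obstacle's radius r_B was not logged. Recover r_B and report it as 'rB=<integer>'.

m = 2876
d = (10, 2);  v_rel = (-7, -8),  |v_rel|² = 113
v_rel×d = (-7)·(2) − (-8)·(10) = 66
since m = R²·113 − 66²:  R² = (4356 + 2876) / 113 = 64
R = √64 = 8  ⇒  r_B = 8 − 1 = 7

rB=7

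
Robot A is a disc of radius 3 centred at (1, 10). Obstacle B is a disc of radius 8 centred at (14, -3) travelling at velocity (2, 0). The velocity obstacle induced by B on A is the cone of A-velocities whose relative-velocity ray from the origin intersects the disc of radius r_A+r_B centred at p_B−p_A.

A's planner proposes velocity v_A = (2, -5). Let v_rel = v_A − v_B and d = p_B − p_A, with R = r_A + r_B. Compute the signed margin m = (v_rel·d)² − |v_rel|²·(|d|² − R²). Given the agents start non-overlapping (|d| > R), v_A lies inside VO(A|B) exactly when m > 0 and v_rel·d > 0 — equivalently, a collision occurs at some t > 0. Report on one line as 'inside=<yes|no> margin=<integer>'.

d = (13, -13),  |d|² = 338;  R = 3+8 = 11,  c = 338−11² = 217
v_rel = (0, -5),  |v_rel|² = 25;  v_rel·d = (0)·(13) + (-5)·(-13) = 65
25·t² − 130·t + 217 = 0  ⇒  m = 65² − 25·217 = -1200
m = -1200 < 0,  v_rel·d = 65 > 0  ⇒  outside

inside=no margin=-1200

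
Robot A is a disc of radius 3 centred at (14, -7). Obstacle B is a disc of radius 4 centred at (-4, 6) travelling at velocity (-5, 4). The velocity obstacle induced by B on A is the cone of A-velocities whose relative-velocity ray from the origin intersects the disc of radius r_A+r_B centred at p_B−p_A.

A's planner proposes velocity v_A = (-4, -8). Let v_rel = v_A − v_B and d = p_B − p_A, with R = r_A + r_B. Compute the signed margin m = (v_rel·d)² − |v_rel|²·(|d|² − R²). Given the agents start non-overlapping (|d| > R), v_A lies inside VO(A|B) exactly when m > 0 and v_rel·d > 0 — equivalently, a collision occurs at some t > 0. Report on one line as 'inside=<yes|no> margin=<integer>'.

d = (-18, 13),  |d|² = 493;  R = 3+4 = 7,  c = 493−7² = 444
v_rel = (1, -12),  |v_rel|² = 145;  v_rel·d = (1)·(-18) + (-12)·(13) = -174
145·t² + 348·t + 444 = 0  ⇒  m = (-174)² − 145·444 = -34104
m = -34104 < 0,  v_rel·d = -174 < 0  ⇒  outside

inside=no margin=-34104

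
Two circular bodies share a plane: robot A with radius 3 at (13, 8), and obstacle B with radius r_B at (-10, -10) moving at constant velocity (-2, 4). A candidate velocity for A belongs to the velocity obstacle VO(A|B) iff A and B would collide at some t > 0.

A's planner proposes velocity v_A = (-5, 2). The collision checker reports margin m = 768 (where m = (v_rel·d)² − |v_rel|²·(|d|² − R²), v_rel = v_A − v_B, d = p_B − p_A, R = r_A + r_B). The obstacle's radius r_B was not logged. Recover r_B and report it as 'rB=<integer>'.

m = 768
d = (-23, -18);  v_rel = (-3, -2),  |v_rel|² = 13
v_rel×d = (-3)·(-18) − (-2)·(-23) = 8
since m = R²·13 − 8²:  R² = (64 + 768) / 13 = 64
R = √64 = 8  ⇒  r_B = 8 − 3 = 5

rB=5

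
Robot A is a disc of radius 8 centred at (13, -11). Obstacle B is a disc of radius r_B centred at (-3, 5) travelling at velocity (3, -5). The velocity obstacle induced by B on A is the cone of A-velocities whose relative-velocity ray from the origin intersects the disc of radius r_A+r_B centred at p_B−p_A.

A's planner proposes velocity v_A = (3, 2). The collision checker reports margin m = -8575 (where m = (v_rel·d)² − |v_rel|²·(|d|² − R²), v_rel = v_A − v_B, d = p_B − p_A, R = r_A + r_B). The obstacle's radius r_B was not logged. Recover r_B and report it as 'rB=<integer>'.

m = -8575
d = (-16, 16);  v_rel = (0, 7),  |v_rel|² = 49
v_rel×d = (0)·(16) − (7)·(-16) = 112
since m = R²·49 − 112²:  R² = (12544 + -8575) / 49 = 81
R = √81 = 9  ⇒  r_B = 9 − 8 = 1

rB=1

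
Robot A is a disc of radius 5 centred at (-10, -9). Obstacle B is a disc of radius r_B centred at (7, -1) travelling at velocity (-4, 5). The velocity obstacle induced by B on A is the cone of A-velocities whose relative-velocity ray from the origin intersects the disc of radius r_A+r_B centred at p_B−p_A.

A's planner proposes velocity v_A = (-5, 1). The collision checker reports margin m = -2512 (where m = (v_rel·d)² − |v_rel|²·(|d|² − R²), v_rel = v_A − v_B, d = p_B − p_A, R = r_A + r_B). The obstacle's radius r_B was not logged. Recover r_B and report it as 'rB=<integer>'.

m = -2512
d = (17, 8);  v_rel = (-1, -4),  |v_rel|² = 17
v_rel×d = (-1)·(8) − (-4)·(17) = 60
since m = R²·17 − 60²:  R² = (3600 + -2512) / 17 = 64
R = √64 = 8  ⇒  r_B = 8 − 5 = 3

rB=3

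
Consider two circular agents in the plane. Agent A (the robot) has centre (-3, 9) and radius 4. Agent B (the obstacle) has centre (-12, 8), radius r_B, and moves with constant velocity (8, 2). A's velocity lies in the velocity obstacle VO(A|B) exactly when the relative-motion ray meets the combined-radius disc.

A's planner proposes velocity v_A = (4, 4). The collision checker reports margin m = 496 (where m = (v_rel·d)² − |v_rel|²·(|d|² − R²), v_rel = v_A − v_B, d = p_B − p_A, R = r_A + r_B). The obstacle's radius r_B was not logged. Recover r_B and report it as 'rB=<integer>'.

m = 496
d = (-9, -1);  v_rel = (-4, 2),  |v_rel|² = 20
v_rel×d = (-4)·(-1) − (2)·(-9) = 22
since m = R²·20 − 22²:  R² = (484 + 496) / 20 = 49
R = √49 = 7  ⇒  r_B = 7 − 4 = 3

rB=3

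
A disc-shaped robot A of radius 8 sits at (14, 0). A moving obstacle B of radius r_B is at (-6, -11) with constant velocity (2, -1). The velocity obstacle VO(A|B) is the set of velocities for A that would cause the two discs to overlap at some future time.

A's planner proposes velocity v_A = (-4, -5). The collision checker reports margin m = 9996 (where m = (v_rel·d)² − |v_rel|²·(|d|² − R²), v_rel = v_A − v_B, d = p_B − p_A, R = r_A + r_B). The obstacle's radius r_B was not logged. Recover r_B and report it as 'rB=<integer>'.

m = 9996
d = (-20, -11);  v_rel = (-6, -4),  |v_rel|² = 52
v_rel×d = (-6)·(-11) − (-4)·(-20) = -14
since m = R²·52 − (-14)²:  R² = (196 + 9996) / 52 = 196
R = √196 = 14  ⇒  r_B = 14 − 8 = 6

rB=6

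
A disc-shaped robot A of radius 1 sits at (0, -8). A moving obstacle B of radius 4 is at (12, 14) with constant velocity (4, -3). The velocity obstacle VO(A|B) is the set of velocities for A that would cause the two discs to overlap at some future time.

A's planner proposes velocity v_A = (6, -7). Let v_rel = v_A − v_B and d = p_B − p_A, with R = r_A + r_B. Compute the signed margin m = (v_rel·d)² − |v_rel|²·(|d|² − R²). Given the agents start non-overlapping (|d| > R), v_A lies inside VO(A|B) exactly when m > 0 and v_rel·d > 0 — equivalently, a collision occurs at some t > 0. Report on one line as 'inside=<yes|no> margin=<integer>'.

d = (12, 22),  |d|² = 628;  R = 1+4 = 5,  c = 628−5² = 603
v_rel = (2, -4),  |v_rel|² = 20;  v_rel·d = (2)·(12) + (-4)·(22) = -64
20·t² + 128·t + 603 = 0  ⇒  m = (-64)² − 20·603 = -7964
m = -7964 < 0,  v_rel·d = -64 < 0  ⇒  outside

inside=no margin=-7964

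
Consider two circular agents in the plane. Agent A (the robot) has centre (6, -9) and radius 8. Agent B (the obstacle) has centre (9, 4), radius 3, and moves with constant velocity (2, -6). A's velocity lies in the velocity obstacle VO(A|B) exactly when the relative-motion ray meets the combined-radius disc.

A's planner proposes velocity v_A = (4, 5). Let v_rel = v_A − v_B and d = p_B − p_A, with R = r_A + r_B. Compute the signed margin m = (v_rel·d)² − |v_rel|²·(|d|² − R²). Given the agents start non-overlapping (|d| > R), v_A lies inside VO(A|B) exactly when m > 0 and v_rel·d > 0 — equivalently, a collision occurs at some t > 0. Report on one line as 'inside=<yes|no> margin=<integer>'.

d = (3, 13),  |d|² = 178;  R = 8+3 = 11,  c = 178−11² = 57
v_rel = (2, 11),  |v_rel|² = 125;  v_rel·d = (2)·(3) + (11)·(13) = 149
125·t² − 298·t + 57 = 0  ⇒  m = 149² − 125·57 = 15076
m = 15076 > 0,  v_rel·d = 149 > 0  ⇒  inside

inside=yes margin=15076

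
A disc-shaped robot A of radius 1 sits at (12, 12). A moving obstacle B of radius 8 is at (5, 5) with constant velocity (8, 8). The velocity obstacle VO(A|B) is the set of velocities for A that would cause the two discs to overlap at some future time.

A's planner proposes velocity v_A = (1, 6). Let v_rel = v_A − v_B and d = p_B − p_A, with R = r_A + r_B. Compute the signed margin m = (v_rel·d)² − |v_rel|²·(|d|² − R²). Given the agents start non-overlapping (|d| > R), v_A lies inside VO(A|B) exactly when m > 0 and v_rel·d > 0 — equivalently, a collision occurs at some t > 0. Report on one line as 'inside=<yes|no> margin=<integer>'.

d = (-7, -7),  |d|² = 98;  R = 1+8 = 9,  c = 98−9² = 17
v_rel = (-7, -2),  |v_rel|² = 53;  v_rel·d = (-7)·(-7) + (-2)·(-7) = 63
53·t² − 126·t + 17 = 0  ⇒  m = 63² − 53·17 = 3068
m = 3068 > 0,  v_rel·d = 63 > 0  ⇒  inside

inside=yes margin=3068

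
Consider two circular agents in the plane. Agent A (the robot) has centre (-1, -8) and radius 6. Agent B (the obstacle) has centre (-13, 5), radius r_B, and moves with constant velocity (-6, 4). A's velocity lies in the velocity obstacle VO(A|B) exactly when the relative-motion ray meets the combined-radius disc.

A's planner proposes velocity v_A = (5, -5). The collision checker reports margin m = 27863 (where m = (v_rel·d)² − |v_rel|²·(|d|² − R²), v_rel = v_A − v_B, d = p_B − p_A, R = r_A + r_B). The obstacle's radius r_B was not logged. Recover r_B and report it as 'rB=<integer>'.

m = 27863
d = (-12, 13);  v_rel = (11, -9),  |v_rel|² = 202
v_rel×d = (11)·(13) − (-9)·(-12) = 35
since m = R²·202 − 35²:  R² = (1225 + 27863) / 202 = 144
R = √144 = 12  ⇒  r_B = 12 − 6 = 6

rB=6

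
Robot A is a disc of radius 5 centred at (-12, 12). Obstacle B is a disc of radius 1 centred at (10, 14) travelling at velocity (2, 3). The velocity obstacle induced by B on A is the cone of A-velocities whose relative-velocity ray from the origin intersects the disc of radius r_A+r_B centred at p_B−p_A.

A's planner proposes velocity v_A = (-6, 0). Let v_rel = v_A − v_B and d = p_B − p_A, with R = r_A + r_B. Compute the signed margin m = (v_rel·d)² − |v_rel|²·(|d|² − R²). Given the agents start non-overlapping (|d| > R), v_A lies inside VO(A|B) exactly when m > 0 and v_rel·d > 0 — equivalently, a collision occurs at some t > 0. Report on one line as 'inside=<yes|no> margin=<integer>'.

d = (22, 2),  |d|² = 488;  R = 5+1 = 6,  c = 488−6² = 452
v_rel = (-8, -3),  |v_rel|² = 73;  v_rel·d = (-8)·(22) + (-3)·(2) = -182
73·t² + 364·t + 452 = 0  ⇒  m = (-182)² − 73·452 = 128
m = 128 > 0,  v_rel·d = -182 < 0  ⇒  outside

inside=no margin=128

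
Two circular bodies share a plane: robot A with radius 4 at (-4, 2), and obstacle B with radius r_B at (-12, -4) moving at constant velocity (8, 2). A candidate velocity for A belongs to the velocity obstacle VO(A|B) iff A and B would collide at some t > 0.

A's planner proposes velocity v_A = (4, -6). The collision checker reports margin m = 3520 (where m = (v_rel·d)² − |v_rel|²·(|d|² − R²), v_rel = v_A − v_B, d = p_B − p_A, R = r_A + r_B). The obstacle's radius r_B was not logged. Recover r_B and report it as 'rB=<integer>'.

m = 3520
d = (-8, -6);  v_rel = (-4, -8),  |v_rel|² = 80
v_rel×d = (-4)·(-6) − (-8)·(-8) = -40
since m = R²·80 − (-40)²:  R² = (1600 + 3520) / 80 = 64
R = √64 = 8  ⇒  r_B = 8 − 4 = 4

rB=4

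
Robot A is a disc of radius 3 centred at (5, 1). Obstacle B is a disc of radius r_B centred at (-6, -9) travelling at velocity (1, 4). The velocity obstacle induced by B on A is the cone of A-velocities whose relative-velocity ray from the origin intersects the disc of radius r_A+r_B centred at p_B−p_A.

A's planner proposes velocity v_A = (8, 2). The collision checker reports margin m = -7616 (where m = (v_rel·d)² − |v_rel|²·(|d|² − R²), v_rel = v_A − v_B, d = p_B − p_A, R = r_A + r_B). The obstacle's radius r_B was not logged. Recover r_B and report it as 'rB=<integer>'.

m = -7616
d = (-11, -10);  v_rel = (7, -2),  |v_rel|² = 53
v_rel×d = (7)·(-10) − (-2)·(-11) = -92
since m = R²·53 − (-92)²:  R² = (8464 + -7616) / 53 = 16
R = √16 = 4  ⇒  r_B = 4 − 3 = 1

rB=1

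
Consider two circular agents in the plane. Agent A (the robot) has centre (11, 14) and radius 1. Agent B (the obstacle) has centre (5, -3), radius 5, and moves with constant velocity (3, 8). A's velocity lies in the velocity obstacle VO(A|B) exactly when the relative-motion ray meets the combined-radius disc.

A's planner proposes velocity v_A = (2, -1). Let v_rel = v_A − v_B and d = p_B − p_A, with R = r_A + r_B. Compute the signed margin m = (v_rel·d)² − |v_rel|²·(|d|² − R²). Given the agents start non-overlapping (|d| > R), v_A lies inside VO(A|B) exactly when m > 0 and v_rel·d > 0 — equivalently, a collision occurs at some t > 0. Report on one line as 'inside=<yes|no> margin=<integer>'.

d = (-6, -17),  |d|² = 325;  R = 1+5 = 6,  c = 325−6² = 289
v_rel = (-1, -9),  |v_rel|² = 82;  v_rel·d = (-1)·(-6) + (-9)·(-17) = 159
82·t² − 318·t + 289 = 0  ⇒  m = 159² − 82·289 = 1583
m = 1583 > 0,  v_rel·d = 159 > 0  ⇒  inside

inside=yes margin=1583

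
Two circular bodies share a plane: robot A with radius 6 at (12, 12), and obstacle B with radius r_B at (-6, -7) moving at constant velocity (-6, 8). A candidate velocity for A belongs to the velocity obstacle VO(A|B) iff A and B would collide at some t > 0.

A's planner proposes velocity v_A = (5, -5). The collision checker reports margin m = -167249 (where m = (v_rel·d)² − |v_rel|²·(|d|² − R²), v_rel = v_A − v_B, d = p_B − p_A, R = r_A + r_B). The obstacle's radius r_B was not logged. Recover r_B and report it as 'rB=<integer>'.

m = -167249
d = (-18, -19);  v_rel = (11, -13),  |v_rel|² = 290
v_rel×d = (11)·(-19) − (-13)·(-18) = -443
since m = R²·290 − (-443)²:  R² = (196249 + -167249) / 290 = 100
R = √100 = 10  ⇒  r_B = 10 − 6 = 4

rB=4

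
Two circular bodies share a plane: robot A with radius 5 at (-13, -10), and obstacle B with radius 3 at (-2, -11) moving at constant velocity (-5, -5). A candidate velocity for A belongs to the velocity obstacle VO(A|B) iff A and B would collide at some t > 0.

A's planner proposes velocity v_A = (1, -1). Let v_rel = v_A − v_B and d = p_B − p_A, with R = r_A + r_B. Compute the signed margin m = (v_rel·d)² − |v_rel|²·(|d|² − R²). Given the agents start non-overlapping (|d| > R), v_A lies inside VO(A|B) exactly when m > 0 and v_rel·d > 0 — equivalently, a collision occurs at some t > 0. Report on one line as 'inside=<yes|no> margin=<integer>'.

d = (11, -1),  |d|² = 122;  R = 5+3 = 8,  c = 122−8² = 58
v_rel = (6, 4),  |v_rel|² = 52;  v_rel·d = (6)·(11) + (4)·(-1) = 62
52·t² − 124·t + 58 = 0  ⇒  m = 62² − 52·58 = 828
m = 828 > 0,  v_rel·d = 62 > 0  ⇒  inside

inside=yes margin=828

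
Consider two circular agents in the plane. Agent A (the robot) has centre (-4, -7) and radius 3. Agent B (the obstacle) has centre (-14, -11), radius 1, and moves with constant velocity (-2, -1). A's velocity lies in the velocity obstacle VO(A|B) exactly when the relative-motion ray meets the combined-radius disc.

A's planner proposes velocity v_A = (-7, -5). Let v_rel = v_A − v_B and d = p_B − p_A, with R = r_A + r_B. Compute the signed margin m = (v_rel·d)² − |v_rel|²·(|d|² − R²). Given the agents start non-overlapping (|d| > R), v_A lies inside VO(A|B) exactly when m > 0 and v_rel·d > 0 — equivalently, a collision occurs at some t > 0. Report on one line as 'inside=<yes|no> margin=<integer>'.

d = (-10, -4),  |d|² = 116;  R = 3+1 = 4,  c = 116−4² = 100
v_rel = (-5, -4),  |v_rel|² = 41;  v_rel·d = (-5)·(-10) + (-4)·(-4) = 66
41·t² − 132·t + 100 = 0  ⇒  m = 66² − 41·100 = 256
m = 256 > 0,  v_rel·d = 66 > 0  ⇒  inside

inside=yes margin=256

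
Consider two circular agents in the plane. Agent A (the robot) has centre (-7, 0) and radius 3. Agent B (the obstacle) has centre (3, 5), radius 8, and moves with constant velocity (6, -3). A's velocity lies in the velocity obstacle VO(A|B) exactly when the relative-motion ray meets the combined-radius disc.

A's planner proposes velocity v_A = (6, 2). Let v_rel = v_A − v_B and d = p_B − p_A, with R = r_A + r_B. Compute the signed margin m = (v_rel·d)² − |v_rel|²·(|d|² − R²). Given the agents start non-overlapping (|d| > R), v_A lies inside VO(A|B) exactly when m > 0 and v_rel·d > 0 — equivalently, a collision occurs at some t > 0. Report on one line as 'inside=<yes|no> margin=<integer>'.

d = (10, 5),  |d|² = 125;  R = 3+8 = 11,  c = 125−11² = 4
v_rel = (0, 5),  |v_rel|² = 25;  v_rel·d = (0)·(10) + (5)·(5) = 25
25·t² − 50·t + 4 = 0  ⇒  m = 25² − 25·4 = 525
m = 525 > 0,  v_rel·d = 25 > 0  ⇒  inside

inside=yes margin=525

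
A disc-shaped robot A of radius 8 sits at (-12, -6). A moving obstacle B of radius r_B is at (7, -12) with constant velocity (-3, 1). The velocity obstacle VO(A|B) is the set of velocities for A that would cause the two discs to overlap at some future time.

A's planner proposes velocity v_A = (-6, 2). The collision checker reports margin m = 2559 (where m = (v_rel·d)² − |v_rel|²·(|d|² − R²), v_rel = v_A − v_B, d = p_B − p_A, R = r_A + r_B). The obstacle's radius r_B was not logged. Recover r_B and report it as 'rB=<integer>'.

m = 2559
d = (19, -6);  v_rel = (-3, 1),  |v_rel|² = 10
v_rel×d = (-3)·(-6) − (1)·(19) = -1
since m = R²·10 − (-1)²:  R² = (1 + 2559) / 10 = 256
R = √256 = 16  ⇒  r_B = 16 − 8 = 8

rB=8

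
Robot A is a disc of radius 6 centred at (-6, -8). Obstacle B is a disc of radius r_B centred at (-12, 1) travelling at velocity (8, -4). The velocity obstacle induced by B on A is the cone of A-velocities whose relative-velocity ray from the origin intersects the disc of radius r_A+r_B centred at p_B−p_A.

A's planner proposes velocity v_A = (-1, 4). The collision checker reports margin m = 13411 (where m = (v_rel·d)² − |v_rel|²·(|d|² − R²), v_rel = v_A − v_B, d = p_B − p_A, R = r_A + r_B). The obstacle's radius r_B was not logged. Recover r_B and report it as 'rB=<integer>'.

m = 13411
d = (-6, 9);  v_rel = (-9, 8),  |v_rel|² = 145
v_rel×d = (-9)·(9) − (8)·(-6) = -33
since m = R²·145 − (-33)²:  R² = (1089 + 13411) / 145 = 100
R = √100 = 10  ⇒  r_B = 10 − 6 = 4

rB=4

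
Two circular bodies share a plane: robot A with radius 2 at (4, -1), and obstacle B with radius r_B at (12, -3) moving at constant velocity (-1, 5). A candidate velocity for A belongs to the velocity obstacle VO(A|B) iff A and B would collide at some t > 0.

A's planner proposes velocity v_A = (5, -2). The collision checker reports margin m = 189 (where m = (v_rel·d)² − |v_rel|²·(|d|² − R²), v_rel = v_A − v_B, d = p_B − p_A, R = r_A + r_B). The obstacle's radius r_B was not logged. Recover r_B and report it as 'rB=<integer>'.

m = 189
d = (8, -2);  v_rel = (6, -7),  |v_rel|² = 85
v_rel×d = (6)·(-2) − (-7)·(8) = 44
since m = R²·85 − 44²:  R² = (1936 + 189) / 85 = 25
R = √25 = 5  ⇒  r_B = 5 − 2 = 3

rB=3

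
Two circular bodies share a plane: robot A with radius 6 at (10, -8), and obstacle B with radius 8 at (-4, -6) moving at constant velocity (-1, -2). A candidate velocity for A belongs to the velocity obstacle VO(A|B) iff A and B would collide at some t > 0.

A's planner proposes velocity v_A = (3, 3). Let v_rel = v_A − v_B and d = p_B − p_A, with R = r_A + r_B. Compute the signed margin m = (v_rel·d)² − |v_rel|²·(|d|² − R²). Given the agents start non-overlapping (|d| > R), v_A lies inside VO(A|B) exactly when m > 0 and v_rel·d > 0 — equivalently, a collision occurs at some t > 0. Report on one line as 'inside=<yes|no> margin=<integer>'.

d = (-14, 2),  |d|² = 200;  R = 6+8 = 14,  c = 200−14² = 4
v_rel = (4, 5),  |v_rel|² = 41;  v_rel·d = (4)·(-14) + (5)·(2) = -46
41·t² + 92·t + 4 = 0  ⇒  m = (-46)² − 41·4 = 1952
m = 1952 > 0,  v_rel·d = -46 < 0  ⇒  outside

inside=no margin=1952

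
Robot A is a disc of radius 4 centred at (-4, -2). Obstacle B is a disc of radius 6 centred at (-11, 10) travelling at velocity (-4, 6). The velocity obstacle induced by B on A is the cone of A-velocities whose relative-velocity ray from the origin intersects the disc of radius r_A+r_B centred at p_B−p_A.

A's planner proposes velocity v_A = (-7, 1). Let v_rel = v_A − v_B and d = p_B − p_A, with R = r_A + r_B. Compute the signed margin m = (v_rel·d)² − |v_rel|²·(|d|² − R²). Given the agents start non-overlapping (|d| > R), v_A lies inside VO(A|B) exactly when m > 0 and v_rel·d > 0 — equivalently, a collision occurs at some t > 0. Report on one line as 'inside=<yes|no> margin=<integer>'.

d = (-7, 12),  |d|² = 193;  R = 4+6 = 10,  c = 193−10² = 93
v_rel = (-3, -5),  |v_rel|² = 34;  v_rel·d = (-3)·(-7) + (-5)·(12) = -39
34·t² + 78·t + 93 = 0  ⇒  m = (-39)² − 34·93 = -1641
m = -1641 < 0,  v_rel·d = -39 < 0  ⇒  outside

inside=no margin=-1641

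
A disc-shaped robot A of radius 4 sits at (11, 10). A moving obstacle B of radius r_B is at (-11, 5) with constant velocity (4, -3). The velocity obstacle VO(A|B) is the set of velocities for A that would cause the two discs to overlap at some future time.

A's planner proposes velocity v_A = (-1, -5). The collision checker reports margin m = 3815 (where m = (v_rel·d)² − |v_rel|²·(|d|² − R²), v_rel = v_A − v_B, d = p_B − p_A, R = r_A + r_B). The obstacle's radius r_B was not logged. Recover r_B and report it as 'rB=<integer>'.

m = 3815
d = (-22, -5);  v_rel = (-5, -2),  |v_rel|² = 29
v_rel×d = (-5)·(-5) − (-2)·(-22) = -19
since m = R²·29 − (-19)²:  R² = (361 + 3815) / 29 = 144
R = √144 = 12  ⇒  r_B = 12 − 4 = 8

rB=8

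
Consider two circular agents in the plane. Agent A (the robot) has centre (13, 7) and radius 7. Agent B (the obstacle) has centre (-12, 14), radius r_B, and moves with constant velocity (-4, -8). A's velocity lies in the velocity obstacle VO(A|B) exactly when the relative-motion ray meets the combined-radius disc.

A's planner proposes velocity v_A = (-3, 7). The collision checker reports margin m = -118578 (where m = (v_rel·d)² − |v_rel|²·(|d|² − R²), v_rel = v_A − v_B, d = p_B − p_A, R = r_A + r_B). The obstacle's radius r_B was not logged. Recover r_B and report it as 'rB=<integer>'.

m = -118578
d = (-25, 7);  v_rel = (1, 15),  |v_rel|² = 226
v_rel×d = (1)·(7) − (15)·(-25) = 382
since m = R²·226 − 382²:  R² = (145924 + -118578) / 226 = 121
R = √121 = 11  ⇒  r_B = 11 − 7 = 4

rB=4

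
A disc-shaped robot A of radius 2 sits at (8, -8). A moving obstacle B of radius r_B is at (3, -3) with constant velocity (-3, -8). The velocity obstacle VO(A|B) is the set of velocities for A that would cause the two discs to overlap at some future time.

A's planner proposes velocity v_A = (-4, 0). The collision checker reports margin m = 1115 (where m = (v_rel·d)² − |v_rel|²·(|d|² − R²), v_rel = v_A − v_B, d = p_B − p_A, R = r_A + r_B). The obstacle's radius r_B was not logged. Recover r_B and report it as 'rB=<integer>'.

m = 1115
d = (-5, 5);  v_rel = (-1, 8),  |v_rel|² = 65
v_rel×d = (-1)·(5) − (8)·(-5) = 35
since m = R²·65 − 35²:  R² = (1225 + 1115) / 65 = 36
R = √36 = 6  ⇒  r_B = 6 − 2 = 4

rB=4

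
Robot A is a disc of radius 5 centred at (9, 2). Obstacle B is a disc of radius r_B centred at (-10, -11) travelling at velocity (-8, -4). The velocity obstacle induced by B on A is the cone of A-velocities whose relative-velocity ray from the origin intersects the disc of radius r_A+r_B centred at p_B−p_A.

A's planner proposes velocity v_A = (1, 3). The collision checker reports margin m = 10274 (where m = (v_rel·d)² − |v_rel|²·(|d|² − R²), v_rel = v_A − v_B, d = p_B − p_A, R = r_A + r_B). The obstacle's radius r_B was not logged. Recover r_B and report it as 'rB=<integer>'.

m = 10274
d = (-19, -13);  v_rel = (9, 7),  |v_rel|² = 130
v_rel×d = (9)·(-13) − (7)·(-19) = 16
since m = R²·130 − 16²:  R² = (256 + 10274) / 130 = 81
R = √81 = 9  ⇒  r_B = 9 − 5 = 4

rB=4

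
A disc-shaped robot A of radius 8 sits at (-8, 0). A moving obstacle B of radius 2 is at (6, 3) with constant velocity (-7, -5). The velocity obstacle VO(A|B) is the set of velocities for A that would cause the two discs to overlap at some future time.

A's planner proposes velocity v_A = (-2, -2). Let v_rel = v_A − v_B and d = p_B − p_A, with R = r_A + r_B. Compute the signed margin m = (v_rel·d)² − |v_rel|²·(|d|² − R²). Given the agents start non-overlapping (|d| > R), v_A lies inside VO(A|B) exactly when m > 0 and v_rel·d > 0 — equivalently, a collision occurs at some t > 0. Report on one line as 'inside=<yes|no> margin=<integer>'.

d = (14, 3),  |d|² = 205;  R = 8+2 = 10,  c = 205−10² = 105
v_rel = (5, 3),  |v_rel|² = 34;  v_rel·d = (5)·(14) + (3)·(3) = 79
34·t² − 158·t + 105 = 0  ⇒  m = 79² − 34·105 = 2671
m = 2671 > 0,  v_rel·d = 79 > 0  ⇒  inside

inside=yes margin=2671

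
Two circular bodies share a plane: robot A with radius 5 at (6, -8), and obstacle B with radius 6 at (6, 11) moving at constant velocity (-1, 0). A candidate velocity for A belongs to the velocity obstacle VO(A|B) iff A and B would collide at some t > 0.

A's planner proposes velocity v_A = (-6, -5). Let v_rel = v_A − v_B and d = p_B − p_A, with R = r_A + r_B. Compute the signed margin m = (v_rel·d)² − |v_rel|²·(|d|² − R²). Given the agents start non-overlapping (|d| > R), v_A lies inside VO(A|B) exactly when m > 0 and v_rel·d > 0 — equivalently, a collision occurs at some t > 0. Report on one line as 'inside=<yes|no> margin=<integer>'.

d = (0, 19),  |d|² = 361;  R = 5+6 = 11,  c = 361−11² = 240
v_rel = (-5, -5),  |v_rel|² = 50;  v_rel·d = (-5)·(0) + (-5)·(19) = -95
50·t² + 190·t + 240 = 0  ⇒  m = (-95)² − 50·240 = -2975
m = -2975 < 0,  v_rel·d = -95 < 0  ⇒  outside

inside=no margin=-2975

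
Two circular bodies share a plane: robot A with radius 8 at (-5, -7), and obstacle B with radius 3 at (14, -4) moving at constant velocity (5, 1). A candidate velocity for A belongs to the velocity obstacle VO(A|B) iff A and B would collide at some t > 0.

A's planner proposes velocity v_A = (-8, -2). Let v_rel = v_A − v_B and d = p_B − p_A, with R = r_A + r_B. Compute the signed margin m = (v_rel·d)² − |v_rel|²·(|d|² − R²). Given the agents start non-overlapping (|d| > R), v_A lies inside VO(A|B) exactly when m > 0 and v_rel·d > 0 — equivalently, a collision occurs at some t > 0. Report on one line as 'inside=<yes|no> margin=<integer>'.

d = (19, 3),  |d|² = 370;  R = 8+3 = 11,  c = 370−11² = 249
v_rel = (-13, -3),  |v_rel|² = 178;  v_rel·d = (-13)·(19) + (-3)·(3) = -256
178·t² + 512·t + 249 = 0  ⇒  m = (-256)² − 178·249 = 21214
m = 21214 > 0,  v_rel·d = -256 < 0  ⇒  outside

inside=no margin=21214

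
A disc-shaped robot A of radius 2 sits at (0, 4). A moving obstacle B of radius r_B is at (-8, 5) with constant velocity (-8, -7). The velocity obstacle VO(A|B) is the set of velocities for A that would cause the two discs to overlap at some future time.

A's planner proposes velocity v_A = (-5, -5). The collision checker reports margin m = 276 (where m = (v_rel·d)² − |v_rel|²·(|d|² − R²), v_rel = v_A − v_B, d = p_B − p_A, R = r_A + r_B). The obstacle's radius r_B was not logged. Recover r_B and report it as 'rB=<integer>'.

m = 276
d = (-8, 1);  v_rel = (3, 2),  |v_rel|² = 13
v_rel×d = (3)·(1) − (2)·(-8) = 19
since m = R²·13 − 19²:  R² = (361 + 276) / 13 = 49
R = √49 = 7  ⇒  r_B = 7 − 2 = 5

rB=5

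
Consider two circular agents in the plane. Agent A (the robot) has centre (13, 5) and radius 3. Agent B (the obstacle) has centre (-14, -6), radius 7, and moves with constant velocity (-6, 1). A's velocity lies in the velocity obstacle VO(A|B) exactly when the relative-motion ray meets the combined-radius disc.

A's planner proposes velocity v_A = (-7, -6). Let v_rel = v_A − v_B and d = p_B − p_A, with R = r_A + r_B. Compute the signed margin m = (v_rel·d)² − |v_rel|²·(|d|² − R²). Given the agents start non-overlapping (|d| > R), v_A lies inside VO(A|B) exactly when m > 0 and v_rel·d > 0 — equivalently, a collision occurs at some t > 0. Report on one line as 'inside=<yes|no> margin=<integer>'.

d = (-27, -11),  |d|² = 850;  R = 3+7 = 10,  c = 850−10² = 750
v_rel = (-1, -7),  |v_rel|² = 50;  v_rel·d = (-1)·(-27) + (-7)·(-11) = 104
50·t² − 208·t + 750 = 0  ⇒  m = 104² − 50·750 = -26684
m = -26684 < 0,  v_rel·d = 104 > 0  ⇒  outside

inside=no margin=-26684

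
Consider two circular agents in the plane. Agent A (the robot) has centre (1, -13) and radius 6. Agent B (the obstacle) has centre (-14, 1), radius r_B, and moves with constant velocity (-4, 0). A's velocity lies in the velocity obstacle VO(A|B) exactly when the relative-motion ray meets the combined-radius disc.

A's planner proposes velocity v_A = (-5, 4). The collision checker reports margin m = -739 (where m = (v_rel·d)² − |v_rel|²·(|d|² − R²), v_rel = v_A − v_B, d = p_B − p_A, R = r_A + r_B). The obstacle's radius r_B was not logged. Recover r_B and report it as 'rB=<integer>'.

m = -739
d = (-15, 14);  v_rel = (-1, 4),  |v_rel|² = 17
v_rel×d = (-1)·(14) − (4)·(-15) = 46
since m = R²·17 − 46²:  R² = (2116 + -739) / 17 = 81
R = √81 = 9  ⇒  r_B = 9 − 6 = 3

rB=3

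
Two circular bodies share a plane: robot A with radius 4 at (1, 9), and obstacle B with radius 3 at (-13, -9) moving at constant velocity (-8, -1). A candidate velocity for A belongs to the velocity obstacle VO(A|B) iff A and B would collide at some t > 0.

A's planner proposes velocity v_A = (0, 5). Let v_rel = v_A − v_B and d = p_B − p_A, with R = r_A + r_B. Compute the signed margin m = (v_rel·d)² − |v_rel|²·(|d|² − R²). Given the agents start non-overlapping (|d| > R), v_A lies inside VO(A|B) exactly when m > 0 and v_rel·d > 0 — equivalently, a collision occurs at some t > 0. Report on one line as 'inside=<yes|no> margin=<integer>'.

d = (-14, -18),  |d|² = 520;  R = 4+3 = 7,  c = 520−7² = 471
v_rel = (8, 6),  |v_rel|² = 100;  v_rel·d = (8)·(-14) + (6)·(-18) = -220
100·t² + 440·t + 471 = 0  ⇒  m = (-220)² − 100·471 = 1300
m = 1300 > 0,  v_rel·d = -220 < 0  ⇒  outside

inside=no margin=1300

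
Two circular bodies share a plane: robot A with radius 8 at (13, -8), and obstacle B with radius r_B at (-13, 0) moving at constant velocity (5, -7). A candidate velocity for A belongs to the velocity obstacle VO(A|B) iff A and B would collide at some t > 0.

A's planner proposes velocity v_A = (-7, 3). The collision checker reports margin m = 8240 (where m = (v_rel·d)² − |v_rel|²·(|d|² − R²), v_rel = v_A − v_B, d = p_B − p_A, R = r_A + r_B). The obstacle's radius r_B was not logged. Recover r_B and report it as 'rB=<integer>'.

m = 8240
d = (-26, 8);  v_rel = (-12, 10),  |v_rel|² = 244
v_rel×d = (-12)·(8) − (10)·(-26) = 164
since m = R²·244 − 164²:  R² = (26896 + 8240) / 244 = 144
R = √144 = 12  ⇒  r_B = 12 − 8 = 4

rB=4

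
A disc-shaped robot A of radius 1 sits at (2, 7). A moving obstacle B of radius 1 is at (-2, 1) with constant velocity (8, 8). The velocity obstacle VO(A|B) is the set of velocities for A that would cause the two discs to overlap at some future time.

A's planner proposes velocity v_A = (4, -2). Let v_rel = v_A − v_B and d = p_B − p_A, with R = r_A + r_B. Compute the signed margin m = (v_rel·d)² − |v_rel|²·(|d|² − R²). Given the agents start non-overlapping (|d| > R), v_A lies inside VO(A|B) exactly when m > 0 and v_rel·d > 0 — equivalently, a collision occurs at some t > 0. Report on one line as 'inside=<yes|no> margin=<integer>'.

d = (-4, -6),  |d|² = 52;  R = 1+1 = 2,  c = 52−2² = 48
v_rel = (-4, -10),  |v_rel|² = 116;  v_rel·d = (-4)·(-4) + (-10)·(-6) = 76
116·t² − 152·t + 48 = 0  ⇒  m = 76² − 116·48 = 208
m = 208 > 0,  v_rel·d = 76 > 0  ⇒  inside

inside=yes margin=208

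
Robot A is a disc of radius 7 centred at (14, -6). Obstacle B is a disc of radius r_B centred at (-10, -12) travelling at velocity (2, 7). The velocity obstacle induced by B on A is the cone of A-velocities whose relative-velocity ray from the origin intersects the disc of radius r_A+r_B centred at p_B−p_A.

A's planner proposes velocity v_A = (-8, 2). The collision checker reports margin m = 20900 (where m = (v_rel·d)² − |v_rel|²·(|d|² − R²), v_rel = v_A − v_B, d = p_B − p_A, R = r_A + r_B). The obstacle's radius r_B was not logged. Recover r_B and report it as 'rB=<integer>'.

m = 20900
d = (-24, -6);  v_rel = (-10, -5),  |v_rel|² = 125
v_rel×d = (-10)·(-6) − (-5)·(-24) = -60
since m = R²·125 − (-60)²:  R² = (3600 + 20900) / 125 = 196
R = √196 = 14  ⇒  r_B = 14 − 7 = 7

rB=7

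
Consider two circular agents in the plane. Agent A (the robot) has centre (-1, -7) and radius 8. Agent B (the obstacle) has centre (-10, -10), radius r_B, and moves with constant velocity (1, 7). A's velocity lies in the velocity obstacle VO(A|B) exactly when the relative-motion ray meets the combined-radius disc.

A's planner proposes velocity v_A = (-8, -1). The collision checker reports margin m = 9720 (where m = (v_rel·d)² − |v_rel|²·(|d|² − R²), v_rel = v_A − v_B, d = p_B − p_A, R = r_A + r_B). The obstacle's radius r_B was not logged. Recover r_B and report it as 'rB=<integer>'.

m = 9720
d = (-9, -3);  v_rel = (-9, -8),  |v_rel|² = 145
v_rel×d = (-9)·(-3) − (-8)·(-9) = -45
since m = R²·145 − (-45)²:  R² = (2025 + 9720) / 145 = 81
R = √81 = 9  ⇒  r_B = 9 − 8 = 1

rB=1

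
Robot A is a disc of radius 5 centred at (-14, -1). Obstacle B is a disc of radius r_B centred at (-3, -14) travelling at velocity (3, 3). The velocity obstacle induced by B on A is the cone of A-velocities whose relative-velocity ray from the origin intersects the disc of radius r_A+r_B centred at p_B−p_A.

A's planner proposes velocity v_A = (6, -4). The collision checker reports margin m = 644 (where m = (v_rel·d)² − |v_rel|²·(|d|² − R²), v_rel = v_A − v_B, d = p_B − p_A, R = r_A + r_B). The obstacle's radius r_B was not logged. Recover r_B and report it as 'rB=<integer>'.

m = 644
d = (11, -13);  v_rel = (3, -7),  |v_rel|² = 58
v_rel×d = (3)·(-13) − (-7)·(11) = 38
since m = R²·58 − 38²:  R² = (1444 + 644) / 58 = 36
R = √36 = 6  ⇒  r_B = 6 − 5 = 1

rB=1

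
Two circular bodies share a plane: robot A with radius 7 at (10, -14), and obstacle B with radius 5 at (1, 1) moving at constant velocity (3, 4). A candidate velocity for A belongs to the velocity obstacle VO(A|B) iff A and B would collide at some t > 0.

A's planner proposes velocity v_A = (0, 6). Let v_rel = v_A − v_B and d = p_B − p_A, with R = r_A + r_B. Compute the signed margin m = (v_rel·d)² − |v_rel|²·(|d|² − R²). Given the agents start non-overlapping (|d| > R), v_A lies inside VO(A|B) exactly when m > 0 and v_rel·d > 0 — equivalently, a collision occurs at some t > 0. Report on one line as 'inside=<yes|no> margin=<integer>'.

d = (-9, 15),  |d|² = 306;  R = 7+5 = 12,  c = 306−12² = 162
v_rel = (-3, 2),  |v_rel|² = 13;  v_rel·d = (-3)·(-9) + (2)·(15) = 57
13·t² − 114·t + 162 = 0  ⇒  m = 57² − 13·162 = 1143
m = 1143 > 0,  v_rel·d = 57 > 0  ⇒  inside

inside=yes margin=1143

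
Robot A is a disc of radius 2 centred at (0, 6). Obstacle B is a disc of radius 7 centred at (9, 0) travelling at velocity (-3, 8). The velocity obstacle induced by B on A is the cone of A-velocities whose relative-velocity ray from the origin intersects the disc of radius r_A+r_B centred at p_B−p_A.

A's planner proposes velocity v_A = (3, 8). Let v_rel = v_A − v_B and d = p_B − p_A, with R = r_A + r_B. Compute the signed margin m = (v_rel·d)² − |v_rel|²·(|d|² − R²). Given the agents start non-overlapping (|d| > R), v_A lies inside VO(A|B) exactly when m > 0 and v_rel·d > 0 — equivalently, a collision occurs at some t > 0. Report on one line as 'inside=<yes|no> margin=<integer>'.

d = (9, -6),  |d|² = 117;  R = 2+7 = 9,  c = 117−9² = 36
v_rel = (6, 0),  |v_rel|² = 36;  v_rel·d = (6)·(9) + (0)·(-6) = 54
36·t² − 108·t + 36 = 0  ⇒  m = 54² − 36·36 = 1620
m = 1620 > 0,  v_rel·d = 54 > 0  ⇒  inside

inside=yes margin=1620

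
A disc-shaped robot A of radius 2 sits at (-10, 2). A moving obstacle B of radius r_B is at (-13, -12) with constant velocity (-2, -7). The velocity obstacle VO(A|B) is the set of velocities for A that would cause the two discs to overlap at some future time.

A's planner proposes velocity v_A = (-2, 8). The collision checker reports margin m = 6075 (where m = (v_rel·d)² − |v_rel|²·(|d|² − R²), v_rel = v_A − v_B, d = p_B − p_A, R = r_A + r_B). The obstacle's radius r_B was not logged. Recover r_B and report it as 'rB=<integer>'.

m = 6075
d = (-3, -14);  v_rel = (0, 15),  |v_rel|² = 225
v_rel×d = (0)·(-14) − (15)·(-3) = 45
since m = R²·225 − 45²:  R² = (2025 + 6075) / 225 = 36
R = √36 = 6  ⇒  r_B = 6 − 2 = 4

rB=4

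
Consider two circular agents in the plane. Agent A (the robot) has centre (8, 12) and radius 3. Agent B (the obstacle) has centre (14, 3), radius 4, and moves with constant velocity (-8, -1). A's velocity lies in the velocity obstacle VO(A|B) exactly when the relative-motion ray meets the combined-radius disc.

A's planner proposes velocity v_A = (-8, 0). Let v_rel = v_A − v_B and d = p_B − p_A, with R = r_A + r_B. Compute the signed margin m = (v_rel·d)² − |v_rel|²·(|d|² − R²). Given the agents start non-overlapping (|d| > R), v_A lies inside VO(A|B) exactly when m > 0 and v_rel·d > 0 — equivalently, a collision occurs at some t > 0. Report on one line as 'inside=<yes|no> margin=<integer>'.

d = (6, -9),  |d|² = 117;  R = 3+4 = 7,  c = 117−7² = 68
v_rel = (0, 1),  |v_rel|² = 1;  v_rel·d = (0)·(6) + (1)·(-9) = -9
1·t² + 18·t + 68 = 0  ⇒  m = (-9)² − 1·68 = 13
m = 13 > 0,  v_rel·d = -9 < 0  ⇒  outside

inside=no margin=13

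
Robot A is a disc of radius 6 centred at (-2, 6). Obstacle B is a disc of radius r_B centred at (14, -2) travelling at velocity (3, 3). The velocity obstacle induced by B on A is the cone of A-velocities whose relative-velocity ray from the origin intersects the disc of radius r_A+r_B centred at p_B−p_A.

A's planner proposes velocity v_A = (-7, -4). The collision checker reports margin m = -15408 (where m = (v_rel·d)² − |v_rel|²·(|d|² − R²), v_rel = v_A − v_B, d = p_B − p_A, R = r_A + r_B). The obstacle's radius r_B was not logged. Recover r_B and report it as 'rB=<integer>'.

m = -15408
d = (16, -8);  v_rel = (-10, -7),  |v_rel|² = 149
v_rel×d = (-10)·(-8) − (-7)·(16) = 192
since m = R²·149 − 192²:  R² = (36864 + -15408) / 149 = 144
R = √144 = 12  ⇒  r_B = 12 − 6 = 6

rB=6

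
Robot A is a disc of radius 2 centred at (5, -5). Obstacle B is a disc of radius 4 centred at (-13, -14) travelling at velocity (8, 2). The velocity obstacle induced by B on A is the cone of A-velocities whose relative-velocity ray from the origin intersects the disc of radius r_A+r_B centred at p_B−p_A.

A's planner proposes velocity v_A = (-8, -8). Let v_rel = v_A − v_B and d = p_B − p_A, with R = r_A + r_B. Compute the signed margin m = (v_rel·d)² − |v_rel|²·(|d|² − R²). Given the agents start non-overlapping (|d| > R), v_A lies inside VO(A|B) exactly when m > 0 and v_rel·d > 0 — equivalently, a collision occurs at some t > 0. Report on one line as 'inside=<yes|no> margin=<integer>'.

d = (-18, -9),  |d|² = 405;  R = 2+4 = 6,  c = 405−6² = 369
v_rel = (-16, -10),  |v_rel|² = 356;  v_rel·d = (-16)·(-18) + (-10)·(-9) = 378
356·t² − 756·t + 369 = 0  ⇒  m = 378² − 356·369 = 11520
m = 11520 > 0,  v_rel·d = 378 > 0  ⇒  inside

inside=yes margin=11520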